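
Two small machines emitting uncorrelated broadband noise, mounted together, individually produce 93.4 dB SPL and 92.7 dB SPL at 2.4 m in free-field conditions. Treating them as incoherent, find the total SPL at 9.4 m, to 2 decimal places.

Combined at 2.4 m: 10·log₁₀(10^(93.4/10)+10^(92.7/10)) = 96.074 dB SPL.
Then apply −20·log₁₀(9.4/2.4) = -11.858 dB → 84.22 dB SPL.

84.22 dB SPL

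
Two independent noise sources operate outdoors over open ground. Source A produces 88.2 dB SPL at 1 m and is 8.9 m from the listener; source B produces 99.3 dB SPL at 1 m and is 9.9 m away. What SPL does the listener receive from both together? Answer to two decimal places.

At the listener: L_A = 88.2 − 20·log₁₀(8.9) = 69.212 dB; L_B = 99.3 − 20·log₁₀(9.9) = 79.387 dB.
Combined: 10·log₁₀(10^(69.212/10)+10^(79.387/10)) = 79.79 dB SPL.

79.79 dB SPL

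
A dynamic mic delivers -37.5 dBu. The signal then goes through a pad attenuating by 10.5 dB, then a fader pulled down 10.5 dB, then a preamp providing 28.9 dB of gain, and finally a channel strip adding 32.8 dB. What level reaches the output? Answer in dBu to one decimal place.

Cascaded gains and losses add directly in dB.
-37.5 − 10.5 − 10.5 + 28.9 + 32.8 = +3.2 dBu.

+3.2 dBu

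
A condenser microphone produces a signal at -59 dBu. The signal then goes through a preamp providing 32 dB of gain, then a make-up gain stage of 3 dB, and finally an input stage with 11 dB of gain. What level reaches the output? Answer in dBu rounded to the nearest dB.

-13 dBu

Gain stages sum in dB:
-59 + 32 + 3 + 11 = -13 dBu.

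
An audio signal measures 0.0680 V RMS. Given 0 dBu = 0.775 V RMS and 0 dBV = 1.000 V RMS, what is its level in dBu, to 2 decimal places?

-21.14 dBu

dBu = 20·log₁₀(V / 0.775 V).
20·log₁₀(0.0680/0.775) = -21.14 dBu.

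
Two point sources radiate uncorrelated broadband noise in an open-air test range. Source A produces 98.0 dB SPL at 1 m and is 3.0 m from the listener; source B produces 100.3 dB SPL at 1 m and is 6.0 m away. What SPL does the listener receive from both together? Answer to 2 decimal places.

89.99 dB SPL

At the listener: L_A = 98.0 − 20·log₁₀(3.0) = 88.458 dB; L_B = 100.3 − 20·log₁₀(6.0) = 84.737 dB.
Combined: 10·log₁₀(10^(88.458/10)+10^(84.737/10)) = 89.99 dB SPL.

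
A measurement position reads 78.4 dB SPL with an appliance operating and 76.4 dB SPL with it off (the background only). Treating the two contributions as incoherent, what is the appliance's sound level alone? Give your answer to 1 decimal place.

Background correction is a power subtraction:
L_src = 10·log₁₀(10^(78.4/10) − 10^(76.4/10)) = 10·log₁₀(25530000) = 74.1 dB SPL.

74.1 dB SPL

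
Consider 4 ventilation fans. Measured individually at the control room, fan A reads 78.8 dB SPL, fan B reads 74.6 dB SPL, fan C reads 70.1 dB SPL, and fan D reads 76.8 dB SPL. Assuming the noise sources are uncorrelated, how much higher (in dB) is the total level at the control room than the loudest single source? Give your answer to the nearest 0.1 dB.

Add the sources as powers (linear), then convert back to dB:
L_total = 10·log₁₀(10^(78.8/10) + 10^(74.6/10) + 10^(70.1/10) + 10^(76.8/10)) = 82.12 dB SPL.
Excess over the loudest (78.8 dB): 82.12 − 78.8 = 3.3 dB.

3.3 dB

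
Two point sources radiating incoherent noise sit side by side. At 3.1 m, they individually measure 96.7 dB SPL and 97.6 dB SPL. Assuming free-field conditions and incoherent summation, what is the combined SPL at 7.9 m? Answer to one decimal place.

Combined at 3.1 m: 10·log₁₀(10^(96.7/10)+10^(97.6/10)) = 100.18 dB SPL.
Then apply −20·log₁₀(7.9/3.1) = -8.13 dB → 92.1 dB SPL.

92.1 dB SPL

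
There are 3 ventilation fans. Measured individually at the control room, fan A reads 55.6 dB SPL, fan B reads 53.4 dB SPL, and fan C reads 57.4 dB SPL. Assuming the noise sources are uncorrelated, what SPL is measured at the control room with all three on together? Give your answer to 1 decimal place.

60.5 dB SPL

Incoherent sources sum as intensities:
L_total = 10·log₁₀(10^(55.6/10) + 10^(53.4/10) + 10^(57.4/10)) = 10·log₁₀(1131000) = 60.5 dB SPL.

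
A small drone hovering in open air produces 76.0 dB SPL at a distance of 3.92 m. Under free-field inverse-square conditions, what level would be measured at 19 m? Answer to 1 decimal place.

Free-field point source: level drops by 20·log₁₀ of the distance ratio.
ΔL = −20·log₁₀(19/3.92) = -13.71 dB, so L₂ = 76.0 + (-13.71) = 62.3 dB SPL.

62.3 dB SPL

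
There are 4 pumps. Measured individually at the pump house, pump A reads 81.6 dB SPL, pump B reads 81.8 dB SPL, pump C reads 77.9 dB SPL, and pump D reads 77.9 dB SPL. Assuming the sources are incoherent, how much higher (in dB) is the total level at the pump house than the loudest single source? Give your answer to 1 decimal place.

Incoherent sources sum as intensities:
L_total = 10·log₁₀(10^(81.6/10) + 10^(81.8/10) + 10^(77.9/10) + 10^(77.9/10)) = 86.22 dB SPL.
Excess over the loudest (81.8 dB): 86.22 − 81.8 = 4.4 dB.

4.4 dB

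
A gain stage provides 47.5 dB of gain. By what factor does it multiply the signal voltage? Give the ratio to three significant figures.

Voltage ratio = 10^(dB/20).
10^(47.5/20) = 10^(2.375) = 237.

237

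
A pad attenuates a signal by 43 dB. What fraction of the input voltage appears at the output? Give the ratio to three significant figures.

Voltage ratio = 10^(dB/20).
10^(-43/20) = 10^(-2.150) = 0.00708.

0.00708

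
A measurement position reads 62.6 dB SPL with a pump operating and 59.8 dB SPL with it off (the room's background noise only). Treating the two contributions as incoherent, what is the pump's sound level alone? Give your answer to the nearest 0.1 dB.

Remove the background by subtracting linear intensities:
L_src = 10·log₁₀(10^(62.6/10) − 10^(59.8/10)) = 10·log₁₀(864700) = 59.4 dB SPL.

59.4 dB SPL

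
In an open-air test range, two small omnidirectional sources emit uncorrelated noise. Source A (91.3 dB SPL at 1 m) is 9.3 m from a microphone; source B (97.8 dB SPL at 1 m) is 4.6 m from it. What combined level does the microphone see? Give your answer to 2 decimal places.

At the listener: L_A = 91.3 − 20·log₁₀(9.3) = 71.930 dB; L_B = 97.8 − 20·log₁₀(4.6) = 84.545 dB.
Combined: 10·log₁₀(10^(71.930/10)+10^(84.545/10)) = 84.78 dB SPL.

84.78 dB SPL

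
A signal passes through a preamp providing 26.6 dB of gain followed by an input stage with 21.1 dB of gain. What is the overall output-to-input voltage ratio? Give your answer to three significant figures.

243

Net gain = 26.6 + 21.1 = 47.7 dB.
Voltage ratio = 10^(47.7/20) = 243.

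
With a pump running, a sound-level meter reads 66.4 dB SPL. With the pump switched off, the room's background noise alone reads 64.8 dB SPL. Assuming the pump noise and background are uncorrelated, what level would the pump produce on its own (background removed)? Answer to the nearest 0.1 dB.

61.3 dB SPL

Remove the background by subtracting linear intensities:
L_src = 10·log₁₀(10^(66.4/10) − 10^(64.8/10)) = 10·log₁₀(1345000) = 61.3 dB SPL.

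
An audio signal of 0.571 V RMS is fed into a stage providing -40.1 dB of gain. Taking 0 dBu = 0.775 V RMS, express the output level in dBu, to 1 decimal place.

-42.8 dBu

Input level: 20·log₁₀(0.571/0.775) = -2.65 dBu.
Output: -2.65 − 40.1 = -42.8 dBu.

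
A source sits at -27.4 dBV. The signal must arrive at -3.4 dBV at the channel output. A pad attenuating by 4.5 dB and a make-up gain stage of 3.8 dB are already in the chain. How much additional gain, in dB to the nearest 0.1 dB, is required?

24.7 dB

The required make-up gain is the shortfall in the dB sum.
G = -3.4 − (-27.4) + 4.5 − 3.8 = 24.7 dB.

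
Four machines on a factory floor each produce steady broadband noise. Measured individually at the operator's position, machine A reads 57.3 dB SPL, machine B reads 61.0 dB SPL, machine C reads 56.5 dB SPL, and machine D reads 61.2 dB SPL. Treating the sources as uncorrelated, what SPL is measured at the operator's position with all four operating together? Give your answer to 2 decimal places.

Add the sources as powers (linear), then convert back to dB:
L_total = 10·log₁₀(10^(57.3/10) + 10^(61.0/10) + 10^(56.5/10) + 10^(61.2/10)) = 10·log₁₀(3561000) = 65.52 dB SPL.

65.52 dB SPL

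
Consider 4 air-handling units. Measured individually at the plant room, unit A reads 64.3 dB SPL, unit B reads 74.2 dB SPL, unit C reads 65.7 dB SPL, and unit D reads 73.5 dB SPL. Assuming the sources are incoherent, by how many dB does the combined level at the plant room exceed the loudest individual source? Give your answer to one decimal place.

Uncorrelated sources add in intensity (power), not in dB.
L_total = 10·log₁₀(10^(64.3/10) + 10^(74.2/10) + 10^(65.7/10) + 10^(73.5/10)) = 77.41 dB SPL.
Excess over the loudest (74.2 dB): 77.41 − 74.2 = 3.2 dB.

3.2 dB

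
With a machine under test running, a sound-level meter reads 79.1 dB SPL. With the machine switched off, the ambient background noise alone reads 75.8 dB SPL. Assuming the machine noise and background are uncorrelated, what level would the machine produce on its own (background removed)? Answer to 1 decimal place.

Subtract intensities: L_src = 10·log₁₀(10^(L_total/10) − 10^(L_bg/10)).
L_src = 10·log₁₀(10^(79.1/10) − 10^(75.8/10)) = 10·log₁₀(43260000) = 76.4 dB SPL.

76.4 dB SPL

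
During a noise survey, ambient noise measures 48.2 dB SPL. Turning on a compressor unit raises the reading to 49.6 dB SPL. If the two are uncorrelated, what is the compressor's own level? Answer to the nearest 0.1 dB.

44.0 dB SPL

Background correction is a power subtraction:
L_src = 10·log₁₀(10^(49.6/10) − 10^(48.2/10)) = 10·log₁₀(25130) = 44.0 dB SPL.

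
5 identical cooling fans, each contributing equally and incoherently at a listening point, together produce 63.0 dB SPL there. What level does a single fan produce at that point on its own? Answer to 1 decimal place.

5 equal incoherent sources add 10·log₁₀(5) = 6.99 dB over one source.
L_one = 63.0 − 6.99 = 56.0 dB SPL.

56.0 dB SPL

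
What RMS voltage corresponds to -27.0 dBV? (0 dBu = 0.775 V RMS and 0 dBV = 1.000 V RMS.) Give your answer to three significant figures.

V = 1.000 V × 10^(-27.0/20).
= 1.000 × 0.04467 = 0.0447 V.

0.0447 V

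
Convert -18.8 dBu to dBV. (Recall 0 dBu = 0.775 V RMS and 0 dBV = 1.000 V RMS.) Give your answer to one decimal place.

The offset between the scales is 20·log₁₀(0.775/1.000) = −2.214 dB.
So dBV = -18.8 − 2.214 = -21.0 dBV.

-21.0 dBV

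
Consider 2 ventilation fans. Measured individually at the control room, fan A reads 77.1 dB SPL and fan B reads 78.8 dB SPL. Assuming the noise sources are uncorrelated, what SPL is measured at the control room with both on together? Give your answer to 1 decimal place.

Incoherent sources sum as intensities:
L_total = 10·log₁₀(10^(77.1/10) + 10^(78.8/10)) = 10·log₁₀(127100000) = 81.0 dB SPL.

81.0 dB SPL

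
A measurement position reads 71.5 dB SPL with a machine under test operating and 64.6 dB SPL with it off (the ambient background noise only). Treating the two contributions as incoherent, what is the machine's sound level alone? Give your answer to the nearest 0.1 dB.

70.5 dB SPL

Subtract intensities: L_src = 10·log₁₀(10^(L_total/10) − 10^(L_bg/10)).
L_src = 10·log₁₀(10^(71.5/10) − 10^(64.6/10)) = 10·log₁₀(11240000) = 70.5 dB SPL.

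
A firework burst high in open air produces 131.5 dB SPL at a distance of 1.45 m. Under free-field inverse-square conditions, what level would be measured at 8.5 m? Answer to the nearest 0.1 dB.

116.1 dB SPL

Inverse-square spreading gives ΔL = −20·log₁₀(d₂/d₁).
ΔL = −20·log₁₀(8.5/1.45) = -15.36 dB, so L₂ = 131.5 + (-15.36) = 116.1 dB SPL.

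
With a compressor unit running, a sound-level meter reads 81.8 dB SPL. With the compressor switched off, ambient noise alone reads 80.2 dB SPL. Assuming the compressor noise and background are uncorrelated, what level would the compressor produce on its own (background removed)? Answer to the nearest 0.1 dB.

Background correction is a power subtraction:
L_src = 10·log₁₀(10^(81.8/10) − 10^(80.2/10)) = 10·log₁₀(46640000) = 76.7 dB SPL.

76.7 dB SPL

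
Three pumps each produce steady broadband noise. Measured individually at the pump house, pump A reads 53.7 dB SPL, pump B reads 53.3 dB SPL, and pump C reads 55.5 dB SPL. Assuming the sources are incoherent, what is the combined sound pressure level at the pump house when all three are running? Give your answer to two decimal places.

Uncorrelated sources add in intensity (power), not in dB.
L_total = 10·log₁₀(10^(53.7/10) + 10^(53.3/10) + 10^(55.5/10)) = 10·log₁₀(803000) = 59.05 dB SPL.

59.05 dB SPL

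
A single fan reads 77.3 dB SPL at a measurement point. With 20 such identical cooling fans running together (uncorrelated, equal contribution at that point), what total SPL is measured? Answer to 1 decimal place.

90.3 dB SPL

20 equal incoherent sources raise the level by 10·log₁₀(20) = 13.01 dB.
L_total = 77.3 + 13.01 = 90.3 dB SPL.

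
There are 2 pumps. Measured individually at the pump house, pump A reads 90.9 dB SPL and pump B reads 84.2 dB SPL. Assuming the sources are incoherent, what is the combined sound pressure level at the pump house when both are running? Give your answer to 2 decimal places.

Incoherent sources sum as intensities:
L_total = 10·log₁₀(10^(90.9/10) + 10^(84.2/10)) = 10·log₁₀(1493000000) = 91.74 dB SPL.

91.74 dB SPL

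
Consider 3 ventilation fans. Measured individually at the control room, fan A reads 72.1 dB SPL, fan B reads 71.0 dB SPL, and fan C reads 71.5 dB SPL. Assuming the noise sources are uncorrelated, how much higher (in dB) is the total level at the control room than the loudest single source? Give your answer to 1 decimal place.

Incoherent sources sum as intensities:
L_total = 10·log₁₀(10^(72.1/10) + 10^(71.0/10) + 10^(71.5/10)) = 76.33 dB SPL.
Excess over the loudest (72.1 dB): 76.33 − 72.1 = 4.2 dB.

4.2 dB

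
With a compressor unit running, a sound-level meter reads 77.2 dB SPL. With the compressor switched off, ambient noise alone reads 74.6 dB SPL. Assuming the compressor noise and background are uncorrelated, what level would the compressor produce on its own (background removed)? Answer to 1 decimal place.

73.7 dB SPL

Background correction is a power subtraction:
L_src = 10·log₁₀(10^(77.2/10) − 10^(74.6/10)) = 10·log₁₀(23640000) = 73.7 dB SPL.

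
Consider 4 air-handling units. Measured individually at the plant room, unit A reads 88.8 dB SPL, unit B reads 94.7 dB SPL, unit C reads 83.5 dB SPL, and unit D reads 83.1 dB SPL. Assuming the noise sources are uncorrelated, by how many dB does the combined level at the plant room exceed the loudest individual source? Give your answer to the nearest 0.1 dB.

Uncorrelated sources add in intensity (power), not in dB.
L_total = 10·log₁₀(10^(88.8/10) + 10^(94.7/10) + 10^(83.5/10) + 10^(83.1/10)) = 96.17 dB SPL.
Excess over the loudest (94.7 dB): 96.17 − 94.7 = 1.5 dB.

1.5 dB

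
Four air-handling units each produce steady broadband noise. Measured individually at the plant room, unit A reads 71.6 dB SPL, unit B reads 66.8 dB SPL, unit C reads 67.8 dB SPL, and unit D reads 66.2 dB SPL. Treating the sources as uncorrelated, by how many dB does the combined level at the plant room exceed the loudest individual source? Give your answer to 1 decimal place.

Add the sources as powers (linear), then convert back to dB:
L_total = 10·log₁₀(10^(71.6/10) + 10^(66.8/10) + 10^(67.8/10) + 10^(66.2/10)) = 74.69 dB SPL.
Excess over the loudest (71.6 dB): 74.69 − 71.6 = 3.1 dB.

3.1 dB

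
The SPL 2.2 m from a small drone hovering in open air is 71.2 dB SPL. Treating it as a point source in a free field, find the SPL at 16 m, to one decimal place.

Inverse-square spreading gives ΔL = −20·log₁₀(d₂/d₁).
ΔL = −20·log₁₀(16/2.2) = -17.23 dB, so L₂ = 71.2 + (-17.23) = 54.0 dB SPL.

54.0 dB SPL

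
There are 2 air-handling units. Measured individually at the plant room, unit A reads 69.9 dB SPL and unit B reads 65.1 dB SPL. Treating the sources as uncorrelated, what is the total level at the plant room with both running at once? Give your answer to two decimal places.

Add the sources as powers (linear), then convert back to dB:
L_total = 10·log₁₀(10^(69.9/10) + 10^(65.1/10)) = 10·log₁₀(13010000) = 71.14 dB SPL.

71.14 dB SPL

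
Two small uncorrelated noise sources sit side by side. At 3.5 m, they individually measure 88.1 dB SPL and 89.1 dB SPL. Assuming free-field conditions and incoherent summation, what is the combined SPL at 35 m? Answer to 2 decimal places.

71.64 dB SPL

Combined at 3.5 m: 10·log₁₀(10^(88.1/10)+10^(89.1/10)) = 91.639 dB SPL.
Then apply −20·log₁₀(35/3.5) = -20.000 dB → 71.64 dB SPL.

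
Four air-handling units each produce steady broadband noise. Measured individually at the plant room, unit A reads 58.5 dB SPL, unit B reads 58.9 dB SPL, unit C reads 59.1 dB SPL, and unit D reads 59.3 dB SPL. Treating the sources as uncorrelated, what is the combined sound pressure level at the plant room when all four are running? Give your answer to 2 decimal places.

64.98 dB SPL

Add the sources as powers (linear), then convert back to dB:
L_total = 10·log₁₀(10^(58.5/10) + 10^(58.9/10) + 10^(59.1/10) + 10^(59.3/10)) = 10·log₁₀(3148000) = 64.98 dB SPL.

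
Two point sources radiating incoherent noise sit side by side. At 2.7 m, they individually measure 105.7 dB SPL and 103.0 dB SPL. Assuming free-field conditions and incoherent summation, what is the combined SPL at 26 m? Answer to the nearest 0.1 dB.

87.9 dB SPL

Combined at 2.7 m: 10·log₁₀(10^(105.7/10)+10^(103.0/10)) = 107.57 dB SPL.
Then apply −20·log₁₀(26/2.7) = -19.67 dB → 87.9 dB SPL.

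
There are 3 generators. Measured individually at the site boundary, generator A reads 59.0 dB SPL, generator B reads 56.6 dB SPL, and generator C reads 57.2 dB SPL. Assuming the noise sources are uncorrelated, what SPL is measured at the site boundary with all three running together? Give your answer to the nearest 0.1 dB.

62.5 dB SPL

Incoherent sources sum as intensities:
L_total = 10·log₁₀(10^(59.0/10) + 10^(56.6/10) + 10^(57.2/10)) = 10·log₁₀(1776000) = 62.5 dB SPL.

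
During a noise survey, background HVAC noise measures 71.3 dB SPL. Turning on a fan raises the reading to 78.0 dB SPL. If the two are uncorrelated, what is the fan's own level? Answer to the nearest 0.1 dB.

Remove the background by subtracting linear intensities:
L_src = 10·log₁₀(10^(78.0/10) − 10^(71.3/10)) = 10·log₁₀(49610000) = 77.0 dB SPL.

77.0 dB SPL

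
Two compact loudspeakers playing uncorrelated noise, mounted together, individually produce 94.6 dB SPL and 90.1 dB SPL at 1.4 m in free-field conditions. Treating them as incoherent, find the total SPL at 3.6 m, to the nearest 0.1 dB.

87.7 dB SPL

Combined at 1.4 m: 10·log₁₀(10^(94.6/10)+10^(90.1/10)) = 95.92 dB SPL.
Then apply −20·log₁₀(3.6/1.4) = -8.20 dB → 87.7 dB SPL.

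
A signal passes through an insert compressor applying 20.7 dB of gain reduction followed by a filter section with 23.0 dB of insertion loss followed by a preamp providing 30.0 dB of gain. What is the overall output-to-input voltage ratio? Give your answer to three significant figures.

Net gain = (−20.7) + (−23.0) + 30.0 = -13.7 dB.
Voltage ratio = 10^(-13.7/20) = 0.207.

0.207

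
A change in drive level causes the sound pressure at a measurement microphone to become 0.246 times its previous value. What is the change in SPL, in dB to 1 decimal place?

SPL change from a pressure ratio uses the 20·log₁₀ form:
20·log₁₀(0.246) = -12.2 dB.

-12.2 dB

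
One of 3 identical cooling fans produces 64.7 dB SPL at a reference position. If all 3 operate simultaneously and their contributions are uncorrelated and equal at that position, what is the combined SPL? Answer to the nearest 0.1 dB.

3 equal incoherent sources raise the level by 10·log₁₀(3) = 4.77 dB.
L_total = 64.7 + 4.77 = 69.5 dB SPL.

69.5 dB SPL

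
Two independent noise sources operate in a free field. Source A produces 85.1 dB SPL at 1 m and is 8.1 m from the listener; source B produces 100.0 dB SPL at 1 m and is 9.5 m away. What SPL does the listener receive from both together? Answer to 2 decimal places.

At the listener: L_A = 85.1 − 20·log₁₀(8.1) = 66.930 dB; L_B = 100.0 − 20·log₁₀(9.5) = 80.446 dB.
Combined: 10·log₁₀(10^(66.930/10)+10^(80.446/10)) = 80.63 dB SPL.

80.63 dB SPL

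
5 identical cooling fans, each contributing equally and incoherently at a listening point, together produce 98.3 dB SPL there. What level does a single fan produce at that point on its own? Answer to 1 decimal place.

5 equal incoherent sources add 10·log₁₀(5) = 6.99 dB over one source.
L_one = 98.3 − 6.99 = 91.3 dB SPL.

91.3 dB SPL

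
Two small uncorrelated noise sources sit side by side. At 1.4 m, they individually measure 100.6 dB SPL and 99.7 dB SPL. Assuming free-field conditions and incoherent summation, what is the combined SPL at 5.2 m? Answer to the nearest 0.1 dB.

91.8 dB SPL

Combined at 1.4 m: 10·log₁₀(10^(100.6/10)+10^(99.7/10)) = 103.18 dB SPL.
Then apply −20·log₁₀(5.2/1.4) = -11.40 dB → 91.8 dB SPL.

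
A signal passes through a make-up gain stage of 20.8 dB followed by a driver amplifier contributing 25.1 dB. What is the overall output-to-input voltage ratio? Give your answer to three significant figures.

197

Net gain = 20.8 + 25.1 = 45.9 dB.
Voltage ratio = 10^(45.9/20) = 197.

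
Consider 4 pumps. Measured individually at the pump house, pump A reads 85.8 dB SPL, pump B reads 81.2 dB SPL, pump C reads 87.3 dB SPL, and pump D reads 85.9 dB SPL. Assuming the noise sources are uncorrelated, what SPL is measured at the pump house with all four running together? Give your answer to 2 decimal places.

Add the sources as powers (linear), then convert back to dB:
L_total = 10·log₁₀(10^(85.8/10) + 10^(81.2/10) + 10^(87.3/10) + 10^(85.9/10)) = 10·log₁₀(1438000000) = 91.58 dB SPL.

91.58 dB SPL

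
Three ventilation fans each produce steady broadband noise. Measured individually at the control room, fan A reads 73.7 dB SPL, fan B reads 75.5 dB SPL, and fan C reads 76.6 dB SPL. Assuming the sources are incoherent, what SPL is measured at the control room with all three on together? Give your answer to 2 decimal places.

80.20 dB SPL

Uncorrelated sources add in intensity (power), not in dB.
L_total = 10·log₁₀(10^(73.7/10) + 10^(75.5/10) + 10^(76.6/10)) = 10·log₁₀(104600000) = 80.20 dB SPL.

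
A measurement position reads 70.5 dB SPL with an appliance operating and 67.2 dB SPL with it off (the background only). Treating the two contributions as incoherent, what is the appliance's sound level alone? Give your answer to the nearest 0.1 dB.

67.8 dB SPL

Background correction is a power subtraction:
L_src = 10·log₁₀(10^(70.5/10) − 10^(67.2/10)) = 10·log₁₀(5972000) = 67.8 dB SPL.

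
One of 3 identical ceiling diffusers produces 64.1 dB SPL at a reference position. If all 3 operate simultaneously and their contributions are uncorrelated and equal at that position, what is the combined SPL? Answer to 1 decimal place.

68.9 dB SPL

3 equal incoherent sources raise the level by 10·log₁₀(3) = 4.77 dB.
L_total = 64.1 + 4.77 = 68.9 dB SPL.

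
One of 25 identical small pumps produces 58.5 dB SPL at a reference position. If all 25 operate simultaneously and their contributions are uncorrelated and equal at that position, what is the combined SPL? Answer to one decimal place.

72.5 dB SPL

25 equal incoherent sources raise the level by 10·log₁₀(25) = 13.98 dB.
L_total = 58.5 + 13.98 = 72.5 dB SPL.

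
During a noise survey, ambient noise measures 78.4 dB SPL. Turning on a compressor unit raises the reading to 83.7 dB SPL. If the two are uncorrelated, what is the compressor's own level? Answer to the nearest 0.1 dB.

82.2 dB SPL

Background correction is a power subtraction:
L_src = 10·log₁₀(10^(83.7/10) − 10^(78.4/10)) = 10·log₁₀(165200000) = 82.2 dB SPL.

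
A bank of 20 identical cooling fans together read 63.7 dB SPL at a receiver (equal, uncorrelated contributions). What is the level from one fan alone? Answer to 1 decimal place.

50.7 dB SPL

20 equal incoherent sources add 10·log₁₀(20) = 13.01 dB over one source.
L_one = 63.7 − 13.01 = 50.7 dB SPL.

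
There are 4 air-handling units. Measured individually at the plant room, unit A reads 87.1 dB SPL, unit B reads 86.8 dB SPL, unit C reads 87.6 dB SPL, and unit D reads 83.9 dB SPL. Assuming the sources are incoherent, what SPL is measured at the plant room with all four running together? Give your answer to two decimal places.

92.58 dB SPL

Add the sources as powers (linear), then convert back to dB:
L_total = 10·log₁₀(10^(87.1/10) + 10^(86.8/10) + 10^(87.6/10) + 10^(83.9/10)) = 10·log₁₀(1812000000) = 92.58 dB SPL.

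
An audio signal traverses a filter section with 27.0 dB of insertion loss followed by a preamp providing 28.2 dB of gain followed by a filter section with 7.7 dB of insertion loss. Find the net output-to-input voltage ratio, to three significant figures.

Net gain = (−27.0) + 28.2 + (−7.7) = -6.5 dB.
Voltage ratio = 10^(-6.5/20) = 0.473.

0.473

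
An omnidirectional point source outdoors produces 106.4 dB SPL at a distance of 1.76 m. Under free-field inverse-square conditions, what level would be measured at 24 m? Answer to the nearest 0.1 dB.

Free-field point source: level drops by 20·log₁₀ of the distance ratio.
ΔL = −20·log₁₀(24/1.76) = -22.69 dB, so L₂ = 106.4 + (-22.69) = 83.7 dB SPL.

83.7 dB SPL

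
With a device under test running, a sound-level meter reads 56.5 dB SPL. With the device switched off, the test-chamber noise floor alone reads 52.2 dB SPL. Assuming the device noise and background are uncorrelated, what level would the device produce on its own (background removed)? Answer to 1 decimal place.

54.5 dB SPL

Background correction is a power subtraction:
L_src = 10·log₁₀(10^(56.5/10) − 10^(52.2/10)) = 10·log₁₀(280700) = 54.5 dB SPL.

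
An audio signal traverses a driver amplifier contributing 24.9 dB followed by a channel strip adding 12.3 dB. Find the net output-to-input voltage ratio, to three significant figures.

72.4

Net gain = 24.9 + 12.3 = 37.2 dB.
Voltage ratio = 10^(37.2/20) = 72.4.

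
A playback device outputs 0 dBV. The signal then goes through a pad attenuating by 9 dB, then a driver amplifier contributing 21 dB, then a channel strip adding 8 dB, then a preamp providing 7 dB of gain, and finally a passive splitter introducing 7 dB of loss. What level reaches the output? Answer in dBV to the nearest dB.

+20 dBV

Gain stages sum in dB:
0 − 9 + 21 + 8 + 7 − 7 = +20 dBV.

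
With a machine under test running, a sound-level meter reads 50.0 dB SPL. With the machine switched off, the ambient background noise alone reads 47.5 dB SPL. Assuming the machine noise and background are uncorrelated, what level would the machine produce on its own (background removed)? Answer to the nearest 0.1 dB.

Remove the background by subtracting linear intensities:
L_src = 10·log₁₀(10^(50.0/10) − 10^(47.5/10)) = 10·log₁₀(43770) = 46.4 dB SPL.

46.4 dB SPL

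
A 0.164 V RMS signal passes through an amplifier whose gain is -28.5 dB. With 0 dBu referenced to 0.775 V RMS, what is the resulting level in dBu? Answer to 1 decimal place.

-42.0 dBu

Input level: 20·log₁₀(0.164/0.775) = -13.49 dBu.
Output: -13.49 − 28.5 = -42.0 dBu.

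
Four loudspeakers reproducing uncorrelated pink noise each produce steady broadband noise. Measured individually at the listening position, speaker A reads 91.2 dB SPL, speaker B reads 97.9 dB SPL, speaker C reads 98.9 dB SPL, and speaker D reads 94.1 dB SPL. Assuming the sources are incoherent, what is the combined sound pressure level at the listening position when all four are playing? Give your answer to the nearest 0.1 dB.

102.5 dB SPL

Uncorrelated sources add in intensity (power), not in dB.
L_total = 10·log₁₀(10^(91.2/10) + 10^(97.9/10) + 10^(98.9/10) + 10^(94.1/10)) = 10·log₁₀(17817000000) = 102.5 dB SPL.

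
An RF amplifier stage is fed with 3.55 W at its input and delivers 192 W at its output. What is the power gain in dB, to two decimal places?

17.33 dB

Power is a power quantity, so gain = 10·log₁₀(P_out/P_in).
10·log₁₀(192/3.55) = 10·log₁₀(54.08) = 17.33 dB.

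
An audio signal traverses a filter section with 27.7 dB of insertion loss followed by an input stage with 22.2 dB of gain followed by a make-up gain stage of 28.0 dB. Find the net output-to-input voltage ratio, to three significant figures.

13.3

Net gain = (−27.7) + 22.2 + 28.0 = 22.5 dB.
Voltage ratio = 10^(22.5/20) = 13.3.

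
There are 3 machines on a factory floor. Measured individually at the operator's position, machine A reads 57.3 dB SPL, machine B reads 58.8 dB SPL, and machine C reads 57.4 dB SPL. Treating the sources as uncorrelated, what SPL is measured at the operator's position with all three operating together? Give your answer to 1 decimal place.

Uncorrelated sources add in intensity (power), not in dB.
L_total = 10·log₁₀(10^(57.3/10) + 10^(58.8/10) + 10^(57.4/10)) = 10·log₁₀(1845000) = 62.7 dB SPL.

62.7 dB SPL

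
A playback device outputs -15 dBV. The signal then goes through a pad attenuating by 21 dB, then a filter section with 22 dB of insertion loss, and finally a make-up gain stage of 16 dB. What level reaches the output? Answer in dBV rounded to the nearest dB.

Cascaded gains and losses add directly in dB.
-15 − 21 − 22 + 16 = -42 dBV.

-42 dBV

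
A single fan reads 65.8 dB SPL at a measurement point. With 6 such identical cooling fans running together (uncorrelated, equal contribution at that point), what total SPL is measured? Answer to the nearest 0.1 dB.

6 equal incoherent sources raise the level by 10·log₁₀(6) = 7.78 dB.
L_total = 65.8 + 7.78 = 73.6 dB SPL.

73.6 dB SPL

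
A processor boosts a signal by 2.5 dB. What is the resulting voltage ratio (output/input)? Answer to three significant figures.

1.33

Voltage ratio = 10^(dB/20).
10^(2.5/20) = 10^(0.1250) = 1.33.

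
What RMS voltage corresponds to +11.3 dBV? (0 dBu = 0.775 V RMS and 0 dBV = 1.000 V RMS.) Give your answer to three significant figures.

V = 1.000 V × 10^(+11.3/20).
= 1.000 × 3.673 = 3.67 V.

3.67 V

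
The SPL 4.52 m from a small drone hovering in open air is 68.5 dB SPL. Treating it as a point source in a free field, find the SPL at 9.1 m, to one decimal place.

Inverse-square spreading gives ΔL = −20·log₁₀(d₂/d₁).
ΔL = −20·log₁₀(9.1/4.52) = -6.08 dB, so L₂ = 68.5 + (-6.08) = 62.4 dB SPL.

62.4 dB SPL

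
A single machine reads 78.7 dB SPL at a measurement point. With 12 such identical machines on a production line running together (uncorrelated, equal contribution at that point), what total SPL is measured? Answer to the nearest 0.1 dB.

89.5 dB SPL

12 equal incoherent sources raise the level by 10·log₁₀(12) = 10.79 dB.
L_total = 78.7 + 10.79 = 89.5 dB SPL.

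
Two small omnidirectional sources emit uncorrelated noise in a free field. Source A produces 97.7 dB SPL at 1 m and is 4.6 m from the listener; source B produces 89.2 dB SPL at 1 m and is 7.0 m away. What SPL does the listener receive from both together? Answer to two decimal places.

84.70 dB SPL

At the listener: L_A = 97.7 − 20·log₁₀(4.6) = 84.445 dB; L_B = 89.2 − 20·log₁₀(7.0) = 72.298 dB.
Combined: 10·log₁₀(10^(84.445/10)+10^(72.298/10)) = 84.70 dB SPL.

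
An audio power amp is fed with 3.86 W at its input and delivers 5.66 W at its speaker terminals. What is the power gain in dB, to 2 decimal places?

Power is a power quantity, so gain = 10·log₁₀(P_out/P_in).
10·log₁₀(5.66/3.86) = 10·log₁₀(1.466) = 1.66 dB.

1.66 dB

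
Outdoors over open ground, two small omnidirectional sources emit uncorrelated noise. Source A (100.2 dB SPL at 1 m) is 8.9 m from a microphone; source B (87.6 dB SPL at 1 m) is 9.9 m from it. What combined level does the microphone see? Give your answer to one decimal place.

At the listener: L_A = 100.2 − 20·log₁₀(8.9) = 81.21 dB; L_B = 87.6 − 20·log₁₀(9.9) = 67.69 dB.
Combined: 10·log₁₀(10^(81.21/10)+10^(67.69/10)) = 81.4 dB SPL.

81.4 dB SPL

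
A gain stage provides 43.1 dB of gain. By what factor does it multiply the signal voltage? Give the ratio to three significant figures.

143

Voltage ratio = 10^(dB/20).
10^(43.1/20) = 10^(2.155) = 143.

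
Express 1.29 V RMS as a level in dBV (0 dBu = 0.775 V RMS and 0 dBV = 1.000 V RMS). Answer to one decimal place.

+2.2 dBV

dBV = 20·log₁₀(V / 1.000 V).
20·log₁₀(1.29/1.000) = +2.2 dBV.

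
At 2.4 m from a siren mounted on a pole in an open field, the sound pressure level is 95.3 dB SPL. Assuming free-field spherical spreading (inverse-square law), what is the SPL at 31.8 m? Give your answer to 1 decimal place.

Inverse-square spreading gives ΔL = −20·log₁₀(d₂/d₁).
ΔL = −20·log₁₀(31.8/2.4) = -22.44 dB, so L₂ = 95.3 + (-22.44) = 72.9 dB SPL.

72.9 dB SPL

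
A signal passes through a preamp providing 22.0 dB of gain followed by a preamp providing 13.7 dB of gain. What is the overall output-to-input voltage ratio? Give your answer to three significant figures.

61.0

Net gain = 22.0 + 13.7 = 35.7 dB.
Voltage ratio = 10^(35.7/20) = 61.0.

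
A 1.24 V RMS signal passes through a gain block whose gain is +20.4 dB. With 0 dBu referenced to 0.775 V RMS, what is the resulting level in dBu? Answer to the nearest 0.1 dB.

Input level: 20·log₁₀(1.24/0.775) = 4.08 dBu.
Output: 4.08 + 20.4 = +24.5 dBu.

+24.5 dBu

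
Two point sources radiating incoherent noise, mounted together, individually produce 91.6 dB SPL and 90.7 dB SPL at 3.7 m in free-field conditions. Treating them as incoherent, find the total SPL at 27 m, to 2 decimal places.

76.92 dB SPL

Combined at 3.7 m: 10·log₁₀(10^(91.6/10)+10^(90.7/10)) = 94.184 dB SPL.
Then apply −20·log₁₀(27/3.7) = -17.263 dB → 76.92 dB SPL.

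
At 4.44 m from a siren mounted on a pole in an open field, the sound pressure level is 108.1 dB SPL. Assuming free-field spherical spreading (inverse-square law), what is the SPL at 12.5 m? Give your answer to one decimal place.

99.1 dB SPL

Free-field point source: level drops by 20·log₁₀ of the distance ratio.
ΔL = −20·log₁₀(12.5/4.44) = -8.99 dB, so L₂ = 108.1 + (-8.99) = 99.1 dB SPL.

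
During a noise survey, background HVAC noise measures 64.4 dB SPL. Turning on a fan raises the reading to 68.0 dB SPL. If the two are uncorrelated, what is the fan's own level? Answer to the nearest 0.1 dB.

65.5 dB SPL

Remove the background by subtracting linear intensities:
L_src = 10·log₁₀(10^(68.0/10) − 10^(64.4/10)) = 10·log₁₀(3555000) = 65.5 dB SPL.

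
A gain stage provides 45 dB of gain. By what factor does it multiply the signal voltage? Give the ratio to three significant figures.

178

Voltage ratio = 10^(dB/20).
10^(45/20) = 10^(2.250) = 178.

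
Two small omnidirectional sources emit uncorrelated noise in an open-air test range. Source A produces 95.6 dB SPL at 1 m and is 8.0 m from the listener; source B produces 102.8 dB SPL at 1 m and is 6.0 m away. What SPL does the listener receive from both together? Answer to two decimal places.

87.68 dB SPL

At the listener: L_A = 95.6 − 20·log₁₀(8.0) = 77.538 dB; L_B = 102.8 − 20·log₁₀(6.0) = 87.237 dB.
Combined: 10·log₁₀(10^(77.538/10)+10^(87.237/10)) = 87.68 dB SPL.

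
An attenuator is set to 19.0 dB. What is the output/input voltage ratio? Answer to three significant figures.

0.112

Voltage ratio = 10^(dB/20).
10^(-19.0/20) = 10^(-0.9500) = 0.112.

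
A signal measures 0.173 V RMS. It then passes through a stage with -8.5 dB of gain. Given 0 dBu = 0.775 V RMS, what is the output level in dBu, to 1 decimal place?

-21.5 dBu

Input level: 20·log₁₀(0.173/0.775) = -13.03 dBu.
Output: -13.03 − 8.5 = -21.5 dBu.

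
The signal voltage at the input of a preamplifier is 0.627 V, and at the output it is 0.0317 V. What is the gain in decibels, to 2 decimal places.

Voltage is an amplitude quantity, so gain = 20·log₁₀(V_out/V_in).
20·log₁₀(0.0317/0.627) = 20·log₁₀(0.05056) = -25.92 dB.

-25.92 dB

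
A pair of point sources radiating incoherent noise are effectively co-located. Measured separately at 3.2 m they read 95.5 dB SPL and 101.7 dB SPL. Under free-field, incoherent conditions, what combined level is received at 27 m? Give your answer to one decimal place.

84.1 dB SPL

Combined at 3.2 m: 10·log₁₀(10^(95.5/10)+10^(101.7/10)) = 102.63 dB SPL.
Then apply −20·log₁₀(27/3.2) = -18.52 dB → 84.1 dB SPL.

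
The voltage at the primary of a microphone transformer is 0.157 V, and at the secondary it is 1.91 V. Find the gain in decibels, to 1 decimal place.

Voltage ratio → dB uses the 20·log₁₀ form:
20·log₁₀(1.91/0.157) = 20·log₁₀(12.17) = 21.7 dB.

21.7 dB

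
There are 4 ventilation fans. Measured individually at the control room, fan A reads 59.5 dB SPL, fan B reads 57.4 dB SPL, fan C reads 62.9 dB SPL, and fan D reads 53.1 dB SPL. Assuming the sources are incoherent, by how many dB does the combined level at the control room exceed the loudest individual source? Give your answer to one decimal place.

2.7 dB

Add the sources as powers (linear), then convert back to dB:
L_total = 10·log₁₀(10^(59.5/10) + 10^(57.4/10) + 10^(62.9/10) + 10^(53.1/10)) = 65.56 dB SPL.
Excess over the loudest (62.9 dB): 65.56 − 62.9 = 2.7 dB.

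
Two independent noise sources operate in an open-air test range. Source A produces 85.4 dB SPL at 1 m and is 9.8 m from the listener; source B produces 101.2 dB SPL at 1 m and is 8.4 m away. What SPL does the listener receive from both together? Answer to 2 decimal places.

At the listener: L_A = 85.4 − 20·log₁₀(9.8) = 65.575 dB; L_B = 101.2 − 20·log₁₀(8.4) = 82.714 dB.
Combined: 10·log₁₀(10^(65.575/10)+10^(82.714/10)) = 82.80 dB SPL.

82.80 dB SPL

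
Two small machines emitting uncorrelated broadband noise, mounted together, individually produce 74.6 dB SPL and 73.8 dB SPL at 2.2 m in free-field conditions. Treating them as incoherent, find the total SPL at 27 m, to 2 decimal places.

55.45 dB SPL

Combined at 2.2 m: 10·log₁₀(10^(74.6/10)+10^(73.8/10)) = 77.229 dB SPL.
Then apply −20·log₁₀(27/2.2) = -21.779 dB → 55.45 dB SPL.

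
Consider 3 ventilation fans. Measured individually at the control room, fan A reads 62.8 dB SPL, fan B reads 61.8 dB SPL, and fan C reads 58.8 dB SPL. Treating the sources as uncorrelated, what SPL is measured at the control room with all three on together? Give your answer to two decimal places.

66.21 dB SPL

Incoherent sources sum as intensities:
L_total = 10·log₁₀(10^(62.8/10) + 10^(61.8/10) + 10^(58.8/10)) = 10·log₁₀(4178000) = 66.21 dB SPL.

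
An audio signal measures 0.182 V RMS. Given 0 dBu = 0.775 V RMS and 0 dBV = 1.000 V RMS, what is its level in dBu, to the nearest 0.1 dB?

dBu = 20·log₁₀(V / 0.775 V).
20·log₁₀(0.182/0.775) = -12.6 dBu.

-12.6 dBu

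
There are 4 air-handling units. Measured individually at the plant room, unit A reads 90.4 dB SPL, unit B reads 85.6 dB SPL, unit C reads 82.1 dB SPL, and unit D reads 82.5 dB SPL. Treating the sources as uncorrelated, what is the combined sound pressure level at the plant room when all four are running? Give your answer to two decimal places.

92.55 dB SPL

Incoherent sources sum as intensities:
L_total = 10·log₁₀(10^(90.4/10) + 10^(85.6/10) + 10^(82.1/10) + 10^(82.5/10)) = 10·log₁₀(1800000000) = 92.55 dB SPL.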